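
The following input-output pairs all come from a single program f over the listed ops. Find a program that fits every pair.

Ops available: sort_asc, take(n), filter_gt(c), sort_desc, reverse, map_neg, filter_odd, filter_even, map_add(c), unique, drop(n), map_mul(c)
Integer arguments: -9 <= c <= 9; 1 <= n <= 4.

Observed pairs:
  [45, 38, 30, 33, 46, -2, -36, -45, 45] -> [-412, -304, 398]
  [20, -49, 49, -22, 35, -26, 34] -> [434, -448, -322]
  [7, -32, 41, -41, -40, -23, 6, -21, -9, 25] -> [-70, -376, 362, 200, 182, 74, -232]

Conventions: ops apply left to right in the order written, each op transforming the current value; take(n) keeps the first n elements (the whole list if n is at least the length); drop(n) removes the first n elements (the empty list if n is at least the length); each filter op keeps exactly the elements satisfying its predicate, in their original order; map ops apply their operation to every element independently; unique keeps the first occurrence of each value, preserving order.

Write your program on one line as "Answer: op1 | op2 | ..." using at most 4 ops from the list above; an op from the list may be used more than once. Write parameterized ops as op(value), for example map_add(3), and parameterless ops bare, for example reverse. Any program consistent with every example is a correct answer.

map_mul(-9) | unique | map_add(-7) | filter_even

Check, running the answer program on each example:
  [45, 38, 30, 33, 46, -2, -36, -45, 45] -> [-405, -342, -270, -297, -414, 18, 324, 405, -405] -> [-405, -342, -270, -297, -414, 18, 324, 405] -> [-412, -349, -277, -304, -421, 11, 317, 398] -> [-412, -304, 398]
  [20, -49, 49, -22, 35, -26, 34] -> [-180, 441, -441, 198, -315, 234, -306] -> [-180, 441, -441, 198, -315, 234, -306] -> [-187, 434, -448, 191, -322, 227, -313] -> [434, -448, -322]
  [7, -32, 41, -41, -40, -23, 6, -21, -9, 25] -> [-63, 288, -369, 369, 360, 207, -54, 189, 81, -225] -> [-63, 288, -369, 369, 360, 207, -54, 189, 81, -225] -> [-70, 281, -376, 362, 353, 200, -61, 182, 74, -232] -> [-70, -376, 362, 200, 182, 74, -232]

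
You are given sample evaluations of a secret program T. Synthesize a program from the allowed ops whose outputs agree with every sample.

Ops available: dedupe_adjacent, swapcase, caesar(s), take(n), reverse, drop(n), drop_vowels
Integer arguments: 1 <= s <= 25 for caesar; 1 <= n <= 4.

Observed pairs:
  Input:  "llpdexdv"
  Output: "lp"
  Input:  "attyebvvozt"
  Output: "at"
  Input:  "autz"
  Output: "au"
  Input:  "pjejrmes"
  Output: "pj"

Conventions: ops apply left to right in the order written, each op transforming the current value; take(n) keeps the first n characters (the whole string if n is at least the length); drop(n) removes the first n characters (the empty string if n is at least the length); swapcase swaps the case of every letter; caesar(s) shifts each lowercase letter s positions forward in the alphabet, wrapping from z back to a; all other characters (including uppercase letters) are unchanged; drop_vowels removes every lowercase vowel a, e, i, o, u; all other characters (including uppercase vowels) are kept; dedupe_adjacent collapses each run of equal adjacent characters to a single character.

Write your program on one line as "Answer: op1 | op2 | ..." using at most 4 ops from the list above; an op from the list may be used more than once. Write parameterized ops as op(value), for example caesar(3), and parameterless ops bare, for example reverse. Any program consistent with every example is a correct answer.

reverse | dedupe_adjacent | reverse | take(2)

Check, running the answer program on each example:
  "llpdexdv" -> "vdxedpll" -> "vdxedpl" -> "lpdexdv" -> "lp"
  "attyebvvozt" -> "tzovvbeytta" -> "tzovbeyta" -> "atyebvozt" -> "at"
  "autz" -> "ztua" -> "ztua" -> "autz" -> "au"
  "pjejrmes" -> "semrjejp" -> "semrjejp" -> "pjejrmes" -> "pj"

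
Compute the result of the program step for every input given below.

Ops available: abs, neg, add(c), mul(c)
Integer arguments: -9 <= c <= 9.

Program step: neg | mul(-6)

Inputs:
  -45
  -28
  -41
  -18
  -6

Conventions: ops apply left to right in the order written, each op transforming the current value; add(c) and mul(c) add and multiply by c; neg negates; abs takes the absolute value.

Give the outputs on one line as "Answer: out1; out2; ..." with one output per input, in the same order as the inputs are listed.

-270; -168; -246; -108; -36

Execution, op by op:
  -45 -> 45 -> -270
  -28 -> 28 -> -168
  -41 -> 41 -> -246
  -18 -> 18 -> -108
  -6 -> 6 -> -36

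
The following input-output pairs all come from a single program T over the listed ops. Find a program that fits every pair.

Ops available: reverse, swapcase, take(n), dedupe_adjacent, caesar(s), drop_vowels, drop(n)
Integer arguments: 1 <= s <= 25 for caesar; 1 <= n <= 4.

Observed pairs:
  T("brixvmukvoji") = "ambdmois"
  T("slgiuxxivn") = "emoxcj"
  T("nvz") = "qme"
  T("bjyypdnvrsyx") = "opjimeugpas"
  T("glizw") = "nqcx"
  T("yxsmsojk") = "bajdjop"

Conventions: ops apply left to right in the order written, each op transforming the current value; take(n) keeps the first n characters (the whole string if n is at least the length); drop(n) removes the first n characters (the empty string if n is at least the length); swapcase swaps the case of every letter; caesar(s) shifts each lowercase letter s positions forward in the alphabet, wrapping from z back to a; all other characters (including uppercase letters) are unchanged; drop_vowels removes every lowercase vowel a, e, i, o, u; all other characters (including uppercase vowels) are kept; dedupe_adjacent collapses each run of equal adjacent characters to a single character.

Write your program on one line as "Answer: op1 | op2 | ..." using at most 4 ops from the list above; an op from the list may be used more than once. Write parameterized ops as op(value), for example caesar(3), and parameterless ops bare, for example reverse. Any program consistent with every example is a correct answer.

drop_vowels | dedupe_adjacent | caesar(17) | reverse

Check, running the answer program on each example:
  "brixvmukvoji" -> "brxvmkvj" -> "brxvmkvj" -> "siomdbma" -> "ambdmois"
  "slgiuxxivn" -> "slgxxvn" -> "slgxvn" -> "jcxome" -> "emoxcj"
  "nvz" -> "nvz" -> "nvz" -> "emq" -> "qme"
  "bjyypdnvrsyx" -> "bjyypdnvrsyx" -> "bjypdnvrsyx" -> "sapguemijpo" -> "opjimeugpas"
  "glizw" -> "glzw" -> "glzw" -> "xcqn" -> "nqcx"
  "yxsmsojk" -> "yxsmsjk" -> "yxsmsjk" -> "pojdjab" -> "bajdjop"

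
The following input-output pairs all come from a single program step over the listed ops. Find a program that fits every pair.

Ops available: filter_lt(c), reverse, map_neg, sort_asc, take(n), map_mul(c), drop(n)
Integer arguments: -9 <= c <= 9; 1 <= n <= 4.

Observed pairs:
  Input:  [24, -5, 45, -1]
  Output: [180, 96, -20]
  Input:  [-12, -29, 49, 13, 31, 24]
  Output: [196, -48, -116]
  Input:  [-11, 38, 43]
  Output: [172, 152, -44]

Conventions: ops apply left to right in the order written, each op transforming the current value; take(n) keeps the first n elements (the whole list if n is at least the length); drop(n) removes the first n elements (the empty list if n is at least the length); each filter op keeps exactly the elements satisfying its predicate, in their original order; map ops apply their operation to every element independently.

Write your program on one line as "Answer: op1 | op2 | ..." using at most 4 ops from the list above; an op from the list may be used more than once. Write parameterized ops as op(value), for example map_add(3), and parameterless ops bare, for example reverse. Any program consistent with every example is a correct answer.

take(3) | sort_asc | map_mul(4) | reverse

Check, running the answer program on each example:
  [24, -5, 45, -1] -> [24, -5, 45] -> [-5, 24, 45] -> [-20, 96, 180] -> [180, 96, -20]
  [-12, -29, 49, 13, 31, 24] -> [-12, -29, 49] -> [-29, -12, 49] -> [-116, -48, 196] -> [196, -48, -116]
  [-11, 38, 43] -> [-11, 38, 43] -> [-11, 38, 43] -> [-44, 152, 172] -> [172, 152, -44]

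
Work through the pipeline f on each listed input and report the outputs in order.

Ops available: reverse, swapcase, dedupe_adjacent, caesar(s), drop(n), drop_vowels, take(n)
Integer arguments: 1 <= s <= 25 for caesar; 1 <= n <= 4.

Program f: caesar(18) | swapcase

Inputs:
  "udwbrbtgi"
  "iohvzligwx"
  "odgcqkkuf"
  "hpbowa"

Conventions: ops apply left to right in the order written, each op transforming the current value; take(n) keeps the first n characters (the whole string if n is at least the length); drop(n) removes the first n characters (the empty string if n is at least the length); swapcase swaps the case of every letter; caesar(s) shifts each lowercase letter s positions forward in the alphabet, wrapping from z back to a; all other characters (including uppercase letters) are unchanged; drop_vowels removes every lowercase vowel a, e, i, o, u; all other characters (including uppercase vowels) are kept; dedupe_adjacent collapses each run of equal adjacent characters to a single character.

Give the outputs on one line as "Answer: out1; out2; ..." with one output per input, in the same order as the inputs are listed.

Execution, op by op:
  "udwbrbtgi" -> "mvotjtlya" -> "MVOTJTLYA"
  "iohvzligwx" -> "agznrdayop" -> "AGZNRDAYOP"
  "odgcqkkuf" -> "gvyuiccmx" -> "GVYUICCMX"
  "hpbowa" -> "zhtgos" -> "ZHTGOS"

"MVOTJTLYA"; "AGZNRDAYOP"; "GVYUICCMX"; "ZHTGOS"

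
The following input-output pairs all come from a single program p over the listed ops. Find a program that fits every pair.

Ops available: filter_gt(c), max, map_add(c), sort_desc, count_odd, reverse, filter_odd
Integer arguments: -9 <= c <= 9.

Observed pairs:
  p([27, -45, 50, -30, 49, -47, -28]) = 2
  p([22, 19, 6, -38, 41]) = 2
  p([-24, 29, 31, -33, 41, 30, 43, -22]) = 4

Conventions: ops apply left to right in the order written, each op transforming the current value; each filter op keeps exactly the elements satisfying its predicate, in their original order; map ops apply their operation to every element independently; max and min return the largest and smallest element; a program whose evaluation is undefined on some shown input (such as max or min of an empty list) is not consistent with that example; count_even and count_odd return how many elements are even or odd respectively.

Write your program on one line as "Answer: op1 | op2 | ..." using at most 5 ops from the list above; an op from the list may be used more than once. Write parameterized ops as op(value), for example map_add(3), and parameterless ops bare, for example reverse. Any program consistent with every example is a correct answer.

filter_odd | filter_gt(-8) | reverse | count_odd

Check, running the answer program on each example:
  [27, -45, 50, -30, 49, -47, -28] -> [27, -45, 49, -47] -> [27, 49] -> [49, 27] -> 2
  [22, 19, 6, -38, 41] -> [19, 41] -> [19, 41] -> [41, 19] -> 2
  [-24, 29, 31, -33, 41, 30, 43, -22] -> [29, 31, -33, 41, 43] -> [29, 31, 41, 43] -> [43, 41, 31, 29] -> 4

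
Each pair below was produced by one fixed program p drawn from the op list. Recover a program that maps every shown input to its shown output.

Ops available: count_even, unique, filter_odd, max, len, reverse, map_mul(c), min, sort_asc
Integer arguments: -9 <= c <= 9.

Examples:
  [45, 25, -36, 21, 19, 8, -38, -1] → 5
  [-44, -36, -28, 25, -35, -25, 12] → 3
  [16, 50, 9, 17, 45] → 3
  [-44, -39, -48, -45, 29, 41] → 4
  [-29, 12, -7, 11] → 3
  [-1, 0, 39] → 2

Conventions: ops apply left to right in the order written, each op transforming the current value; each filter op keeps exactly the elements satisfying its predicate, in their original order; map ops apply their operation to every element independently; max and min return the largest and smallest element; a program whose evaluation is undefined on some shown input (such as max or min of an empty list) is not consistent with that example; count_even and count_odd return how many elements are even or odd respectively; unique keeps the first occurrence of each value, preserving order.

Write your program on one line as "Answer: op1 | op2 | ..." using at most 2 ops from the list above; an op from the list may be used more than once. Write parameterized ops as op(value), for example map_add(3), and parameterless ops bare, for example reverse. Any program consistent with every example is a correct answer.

filter_odd | len

Check, running the answer program on each example:
  [45, 25, -36, 21, 19, 8, -38, -1] -> [45, 25, 21, 19, -1] -> 5
  [-44, -36, -28, 25, -35, -25, 12] -> [25, -35, -25] -> 3
  [16, 50, 9, 17, 45] -> [9, 17, 45] -> 3
  [-44, -39, -48, -45, 29, 41] -> [-39, -45, 29, 41] -> 4
  [-29, 12, -7, 11] -> [-29, -7, 11] -> 3
  [-1, 0, 39] -> [-1, 39] -> 2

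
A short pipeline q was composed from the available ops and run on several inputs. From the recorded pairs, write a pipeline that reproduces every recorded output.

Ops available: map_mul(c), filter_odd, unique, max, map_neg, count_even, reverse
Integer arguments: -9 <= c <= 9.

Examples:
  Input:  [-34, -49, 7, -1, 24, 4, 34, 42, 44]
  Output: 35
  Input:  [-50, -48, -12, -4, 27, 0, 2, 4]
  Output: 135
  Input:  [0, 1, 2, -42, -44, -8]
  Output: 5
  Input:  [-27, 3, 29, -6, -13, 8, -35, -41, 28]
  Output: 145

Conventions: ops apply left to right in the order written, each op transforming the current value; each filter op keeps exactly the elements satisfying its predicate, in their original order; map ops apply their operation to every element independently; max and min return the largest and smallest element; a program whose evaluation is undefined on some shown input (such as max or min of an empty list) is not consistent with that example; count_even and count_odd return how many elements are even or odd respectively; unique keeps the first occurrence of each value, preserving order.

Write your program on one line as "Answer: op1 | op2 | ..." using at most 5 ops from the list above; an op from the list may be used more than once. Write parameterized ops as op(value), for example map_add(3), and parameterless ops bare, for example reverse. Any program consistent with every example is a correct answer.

reverse | map_mul(5) | filter_odd | max

Check, running the answer program on each example:
  [-34, -49, 7, -1, 24, 4, 34, 42, 44] -> [44, 42, 34, 4, 24, -1, 7, -49, -34] -> [220, 210, 170, 20, 120, -5, 35, -245, -170] -> [-5, 35, -245] -> 35
  [-50, -48, -12, -4, 27, 0, 2, 4] -> [4, 2, 0, 27, -4, -12, -48, -50] -> [20, 10, 0, 135, -20, -60, -240, -250] -> [135] -> 135
  [0, 1, 2, -42, -44, -8] -> [-8, -44, -42, 2, 1, 0] -> [-40, -220, -210, 10, 5, 0] -> [5] -> 5
  [-27, 3, 29, -6, -13, 8, -35, -41, 28] -> [28, -41, -35, 8, -13, -6, 29, 3, -27] -> [140, -205, -175, 40, -65, -30, 145, 15, -135] -> [-205, -175, -65, 145, 15, -135] -> 145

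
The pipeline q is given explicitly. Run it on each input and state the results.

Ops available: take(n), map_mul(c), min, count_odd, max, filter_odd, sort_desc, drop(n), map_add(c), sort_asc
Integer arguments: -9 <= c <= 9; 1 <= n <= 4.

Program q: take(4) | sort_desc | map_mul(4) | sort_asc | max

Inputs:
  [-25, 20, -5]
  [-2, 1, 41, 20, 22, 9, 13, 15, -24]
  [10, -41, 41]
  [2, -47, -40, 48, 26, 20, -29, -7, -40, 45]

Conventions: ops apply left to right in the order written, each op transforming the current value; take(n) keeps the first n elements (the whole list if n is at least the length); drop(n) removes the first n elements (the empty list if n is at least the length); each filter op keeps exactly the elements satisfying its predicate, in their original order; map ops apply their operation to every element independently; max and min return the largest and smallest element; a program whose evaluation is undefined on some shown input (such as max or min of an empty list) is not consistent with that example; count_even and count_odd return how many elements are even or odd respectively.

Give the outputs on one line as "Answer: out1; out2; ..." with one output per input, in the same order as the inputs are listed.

80; 164; 164; 192

Execution, op by op:
  [-25, 20, -5] -> [-25, 20, -5] -> [20, -5, -25] -> [80, -20, -100] -> [-100, -20, 80] -> 80
  [-2, 1, 41, 20, 22, 9, 13, 15, -24] -> [-2, 1, 41, 20] -> [41, 20, 1, -2] -> [164, 80, 4, -8] -> [-8, 4, 80, 164] -> 164
  [10, -41, 41] -> [10, -41, 41] -> [41, 10, -41] -> [164, 40, -164] -> [-164, 40, 164] -> 164
  [2, -47, -40, 48, 26, 20, -29, -7, -40, 45] -> [2, -47, -40, 48] -> [48, 2, -40, -47] -> [192, 8, -160, -188] -> [-188, -160, 8, 192] -> 192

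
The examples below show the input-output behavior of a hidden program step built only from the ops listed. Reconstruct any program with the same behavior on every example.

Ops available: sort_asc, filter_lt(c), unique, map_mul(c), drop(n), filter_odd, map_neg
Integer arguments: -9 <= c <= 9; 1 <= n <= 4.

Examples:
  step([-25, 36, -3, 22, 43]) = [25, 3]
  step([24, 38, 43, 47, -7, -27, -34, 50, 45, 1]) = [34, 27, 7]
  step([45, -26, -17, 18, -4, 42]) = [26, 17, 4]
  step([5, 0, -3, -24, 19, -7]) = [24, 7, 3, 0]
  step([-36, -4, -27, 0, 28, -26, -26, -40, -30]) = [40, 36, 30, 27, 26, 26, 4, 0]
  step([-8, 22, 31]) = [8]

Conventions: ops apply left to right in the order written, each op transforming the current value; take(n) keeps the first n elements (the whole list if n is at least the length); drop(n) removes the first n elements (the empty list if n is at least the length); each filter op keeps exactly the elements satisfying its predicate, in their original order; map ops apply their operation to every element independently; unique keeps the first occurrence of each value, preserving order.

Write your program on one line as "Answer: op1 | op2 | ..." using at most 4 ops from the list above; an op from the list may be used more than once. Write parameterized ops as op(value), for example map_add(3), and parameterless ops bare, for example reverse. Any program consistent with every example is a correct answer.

sort_asc | filter_lt(9) | filter_lt(1) | map_neg

Check, running the answer program on each example:
  [-25, 36, -3, 22, 43] -> [-25, -3, 22, 36, 43] -> [-25, -3] -> [-25, -3] -> [25, 3]
  [24, 38, 43, 47, -7, -27, -34, 50, 45, 1] -> [-34, -27, -7, 1, 24, 38, 43, 45, 47, 50] -> [-34, -27, -7, 1] -> [-34, -27, -7] -> [34, 27, 7]
  [45, -26, -17, 18, -4, 42] -> [-26, -17, -4, 18, 42, 45] -> [-26, -17, -4] -> [-26, -17, -4] -> [26, 17, 4]
  [5, 0, -3, -24, 19, -7] -> [-24, -7, -3, 0, 5, 19] -> [-24, -7, -3, 0, 5] -> [-24, -7, -3, 0] -> [24, 7, 3, 0]
  [-36, -4, -27, 0, 28, -26, -26, -40, -30] -> [-40, -36, -30, -27, -26, -26, -4, 0, 28] -> [-40, -36, -30, -27, -26, -26, -4, 0] -> [-40, -36, -30, -27, -26, -26, -4, 0] -> [40, 36, 30, 27, 26, 26, 4, 0]
  [-8, 22, 31] -> [-8, 22, 31] -> [-8] -> [-8] -> [8]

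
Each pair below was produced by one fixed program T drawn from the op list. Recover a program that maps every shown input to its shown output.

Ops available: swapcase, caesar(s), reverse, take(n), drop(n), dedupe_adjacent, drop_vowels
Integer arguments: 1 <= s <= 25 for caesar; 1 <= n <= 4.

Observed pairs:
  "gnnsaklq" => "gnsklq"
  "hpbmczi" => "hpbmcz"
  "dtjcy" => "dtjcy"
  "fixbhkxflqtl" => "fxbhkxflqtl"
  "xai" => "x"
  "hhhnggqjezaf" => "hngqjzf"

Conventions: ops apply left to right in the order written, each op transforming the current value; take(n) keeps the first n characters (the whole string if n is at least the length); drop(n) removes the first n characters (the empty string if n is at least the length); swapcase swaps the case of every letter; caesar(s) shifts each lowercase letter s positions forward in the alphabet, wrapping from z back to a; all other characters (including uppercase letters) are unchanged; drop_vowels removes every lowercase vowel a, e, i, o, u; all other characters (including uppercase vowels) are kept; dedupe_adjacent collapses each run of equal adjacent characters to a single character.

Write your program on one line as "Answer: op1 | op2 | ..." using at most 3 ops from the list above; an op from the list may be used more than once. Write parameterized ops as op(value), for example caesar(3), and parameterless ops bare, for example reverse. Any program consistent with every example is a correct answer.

drop_vowels | dedupe_adjacent

Check, running the answer program on each example:
  "gnnsaklq" -> "gnnsklq" -> "gnsklq"
  "hpbmczi" -> "hpbmcz" -> "hpbmcz"
  "dtjcy" -> "dtjcy" -> "dtjcy"
  "fixbhkxflqtl" -> "fxbhkxflqtl" -> "fxbhkxflqtl"
  "xai" -> "x" -> "x"
  "hhhnggqjezaf" -> "hhhnggqjzf" -> "hngqjzf"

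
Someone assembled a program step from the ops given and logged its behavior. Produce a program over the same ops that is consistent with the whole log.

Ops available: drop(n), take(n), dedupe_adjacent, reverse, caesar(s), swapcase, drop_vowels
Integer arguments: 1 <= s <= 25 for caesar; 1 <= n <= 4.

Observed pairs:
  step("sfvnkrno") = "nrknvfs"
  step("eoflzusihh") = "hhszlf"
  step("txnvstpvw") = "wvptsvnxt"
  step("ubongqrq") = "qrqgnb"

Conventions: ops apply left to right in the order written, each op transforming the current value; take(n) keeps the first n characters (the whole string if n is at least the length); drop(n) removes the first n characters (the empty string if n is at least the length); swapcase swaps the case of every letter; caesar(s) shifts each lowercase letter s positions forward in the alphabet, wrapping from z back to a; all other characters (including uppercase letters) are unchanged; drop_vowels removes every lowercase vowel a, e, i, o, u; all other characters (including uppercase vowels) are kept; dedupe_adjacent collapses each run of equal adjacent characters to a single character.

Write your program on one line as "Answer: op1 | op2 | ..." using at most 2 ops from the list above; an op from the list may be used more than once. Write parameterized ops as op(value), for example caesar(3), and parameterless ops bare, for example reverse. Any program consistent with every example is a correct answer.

reverse | drop_vowels

Check, running the answer program on each example:
  "sfvnkrno" -> "onrknvfs" -> "nrknvfs"
  "eoflzusihh" -> "hhisuzlfoe" -> "hhszlf"
  "txnvstpvw" -> "wvptsvnxt" -> "wvptsvnxt"
  "ubongqrq" -> "qrqgnobu" -> "qrqgnb"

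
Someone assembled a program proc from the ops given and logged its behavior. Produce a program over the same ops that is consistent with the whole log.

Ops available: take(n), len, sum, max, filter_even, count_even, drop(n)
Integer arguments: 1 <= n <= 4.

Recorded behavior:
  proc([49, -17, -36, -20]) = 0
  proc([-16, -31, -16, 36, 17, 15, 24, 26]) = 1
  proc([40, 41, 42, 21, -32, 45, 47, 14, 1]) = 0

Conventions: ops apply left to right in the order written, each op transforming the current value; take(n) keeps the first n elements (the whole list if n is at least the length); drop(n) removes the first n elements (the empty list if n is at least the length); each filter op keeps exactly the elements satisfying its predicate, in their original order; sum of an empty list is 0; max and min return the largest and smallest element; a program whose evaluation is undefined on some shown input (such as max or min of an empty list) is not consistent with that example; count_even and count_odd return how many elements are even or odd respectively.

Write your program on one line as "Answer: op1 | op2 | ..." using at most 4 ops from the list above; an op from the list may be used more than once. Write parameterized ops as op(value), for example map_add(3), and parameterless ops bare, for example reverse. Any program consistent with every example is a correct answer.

filter_even | drop(4) | count_even

Check, running the answer program on each example:
  [49, -17, -36, -20] -> [-36, -20] -> [] -> 0
  [-16, -31, -16, 36, 17, 15, 24, 26] -> [-16, -16, 36, 24, 26] -> [26] -> 1
  [40, 41, 42, 21, -32, 45, 47, 14, 1] -> [40, 42, -32, 14] -> [] -> 0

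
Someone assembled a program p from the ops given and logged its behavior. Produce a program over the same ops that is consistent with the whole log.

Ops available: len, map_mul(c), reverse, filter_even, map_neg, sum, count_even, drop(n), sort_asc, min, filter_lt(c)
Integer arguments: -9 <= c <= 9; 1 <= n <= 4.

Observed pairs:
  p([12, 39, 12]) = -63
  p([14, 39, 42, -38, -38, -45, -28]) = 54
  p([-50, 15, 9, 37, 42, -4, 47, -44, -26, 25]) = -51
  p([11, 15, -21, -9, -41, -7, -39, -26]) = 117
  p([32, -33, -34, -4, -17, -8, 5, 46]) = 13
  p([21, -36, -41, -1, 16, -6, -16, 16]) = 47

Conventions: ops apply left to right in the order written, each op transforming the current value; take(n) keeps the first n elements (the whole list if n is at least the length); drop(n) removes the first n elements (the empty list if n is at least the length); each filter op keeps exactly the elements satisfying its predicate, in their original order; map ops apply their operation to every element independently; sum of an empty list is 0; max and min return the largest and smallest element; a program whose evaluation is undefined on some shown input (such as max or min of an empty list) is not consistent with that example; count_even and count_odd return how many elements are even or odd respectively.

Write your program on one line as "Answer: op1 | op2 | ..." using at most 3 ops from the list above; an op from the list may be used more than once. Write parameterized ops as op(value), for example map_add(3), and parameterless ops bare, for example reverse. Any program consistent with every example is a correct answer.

sort_asc | map_neg | sum

Check, running the answer program on each example:
  [12, 39, 12] -> [12, 12, 39] -> [-12, -12, -39] -> -63
  [14, 39, 42, -38, -38, -45, -28] -> [-45, -38, -38, -28, 14, 39, 42] -> [45, 38, 38, 28, -14, -39, -42] -> 54
  [-50, 15, 9, 37, 42, -4, 47, -44, -26, 25] -> [-50, -44, -26, -4, 9, 15, 25, 37, 42, 47] -> [50, 44, 26, 4, -9, -15, -25, -37, -42, -47] -> -51
  [11, 15, -21, -9, -41, -7, -39, -26] -> [-41, -39, -26, -21, -9, -7, 11, 15] -> [41, 39, 26, 21, 9, 7, -11, -15] -> 117
  [32, -33, -34, -4, -17, -8, 5, 46] -> [-34, -33, -17, -8, -4, 5, 32, 46] -> [34, 33, 17, 8, 4, -5, -32, -46] -> 13
  [21, -36, -41, -1, 16, -6, -16, 16] -> [-41, -36, -16, -6, -1, 16, 16, 21] -> [41, 36, 16, 6, 1, -16, -16, -21] -> 47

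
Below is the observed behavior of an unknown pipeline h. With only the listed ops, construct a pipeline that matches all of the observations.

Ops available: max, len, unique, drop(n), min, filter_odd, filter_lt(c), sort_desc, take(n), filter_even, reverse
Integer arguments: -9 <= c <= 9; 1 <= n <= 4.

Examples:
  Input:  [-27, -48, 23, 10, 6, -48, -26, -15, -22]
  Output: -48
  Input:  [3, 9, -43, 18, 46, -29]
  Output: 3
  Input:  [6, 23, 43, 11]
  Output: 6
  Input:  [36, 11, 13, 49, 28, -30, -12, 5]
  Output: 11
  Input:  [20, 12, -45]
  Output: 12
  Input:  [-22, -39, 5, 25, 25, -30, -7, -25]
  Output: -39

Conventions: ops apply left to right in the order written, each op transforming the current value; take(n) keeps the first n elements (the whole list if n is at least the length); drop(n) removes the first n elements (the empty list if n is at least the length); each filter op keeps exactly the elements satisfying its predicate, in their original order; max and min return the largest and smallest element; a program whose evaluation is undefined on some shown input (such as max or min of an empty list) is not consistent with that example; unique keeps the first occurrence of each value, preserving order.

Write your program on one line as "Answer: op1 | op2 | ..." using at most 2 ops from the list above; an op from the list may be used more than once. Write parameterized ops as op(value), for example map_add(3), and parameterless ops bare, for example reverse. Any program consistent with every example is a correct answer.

take(2) | min

Check, running the answer program on each example:
  [-27, -48, 23, 10, 6, -48, -26, -15, -22] -> [-27, -48] -> -48
  [3, 9, -43, 18, 46, -29] -> [3, 9] -> 3
  [6, 23, 43, 11] -> [6, 23] -> 6
  [36, 11, 13, 49, 28, -30, -12, 5] -> [36, 11] -> 11
  [20, 12, -45] -> [20, 12] -> 12
  [-22, -39, 5, 25, 25, -30, -7, -25] -> [-22, -39] -> -39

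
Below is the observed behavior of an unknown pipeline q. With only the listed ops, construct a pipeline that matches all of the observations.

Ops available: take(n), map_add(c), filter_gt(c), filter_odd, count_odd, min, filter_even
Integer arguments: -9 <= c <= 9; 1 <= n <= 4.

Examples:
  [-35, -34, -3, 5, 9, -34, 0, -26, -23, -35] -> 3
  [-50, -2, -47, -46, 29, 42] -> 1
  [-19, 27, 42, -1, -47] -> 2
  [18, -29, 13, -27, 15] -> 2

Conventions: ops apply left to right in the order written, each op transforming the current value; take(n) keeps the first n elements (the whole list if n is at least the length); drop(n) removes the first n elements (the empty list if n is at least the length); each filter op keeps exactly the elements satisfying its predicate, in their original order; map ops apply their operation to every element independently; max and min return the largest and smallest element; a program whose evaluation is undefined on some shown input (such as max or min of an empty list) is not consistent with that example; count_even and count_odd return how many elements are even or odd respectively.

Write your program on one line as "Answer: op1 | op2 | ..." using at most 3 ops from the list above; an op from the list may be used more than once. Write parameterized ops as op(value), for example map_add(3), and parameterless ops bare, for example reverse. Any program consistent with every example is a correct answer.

filter_gt(-8) | count_odd

Check, running the answer program on each example:
  [-35, -34, -3, 5, 9, -34, 0, -26, -23, -35] -> [-3, 5, 9, 0] -> 3
  [-50, -2, -47, -46, 29, 42] -> [-2, 29, 42] -> 1
  [-19, 27, 42, -1, -47] -> [27, 42, -1] -> 2
  [18, -29, 13, -27, 15] -> [18, 13, 15] -> 2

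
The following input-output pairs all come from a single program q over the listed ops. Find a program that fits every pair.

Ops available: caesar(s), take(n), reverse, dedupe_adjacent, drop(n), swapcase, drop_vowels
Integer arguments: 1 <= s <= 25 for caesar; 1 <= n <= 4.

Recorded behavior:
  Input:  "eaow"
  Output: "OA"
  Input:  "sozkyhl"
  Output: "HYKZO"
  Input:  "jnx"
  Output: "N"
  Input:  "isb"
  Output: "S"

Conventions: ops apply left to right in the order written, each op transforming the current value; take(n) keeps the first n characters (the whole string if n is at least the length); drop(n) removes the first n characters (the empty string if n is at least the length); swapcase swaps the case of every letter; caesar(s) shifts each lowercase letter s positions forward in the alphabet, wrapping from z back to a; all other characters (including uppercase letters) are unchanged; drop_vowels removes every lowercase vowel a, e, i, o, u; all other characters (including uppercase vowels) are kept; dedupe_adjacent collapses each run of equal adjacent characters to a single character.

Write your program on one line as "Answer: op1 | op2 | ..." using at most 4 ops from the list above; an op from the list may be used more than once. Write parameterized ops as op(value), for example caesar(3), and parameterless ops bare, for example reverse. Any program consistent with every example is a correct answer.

drop(1) | swapcase | reverse | drop(1)

Check, running the answer program on each example:
  "eaow" -> "aow" -> "AOW" -> "WOA" -> "OA"
  "sozkyhl" -> "ozkyhl" -> "OZKYHL" -> "LHYKZO" -> "HYKZO"
  "jnx" -> "nx" -> "NX" -> "XN" -> "N"
  "isb" -> "sb" -> "SB" -> "BS" -> "S"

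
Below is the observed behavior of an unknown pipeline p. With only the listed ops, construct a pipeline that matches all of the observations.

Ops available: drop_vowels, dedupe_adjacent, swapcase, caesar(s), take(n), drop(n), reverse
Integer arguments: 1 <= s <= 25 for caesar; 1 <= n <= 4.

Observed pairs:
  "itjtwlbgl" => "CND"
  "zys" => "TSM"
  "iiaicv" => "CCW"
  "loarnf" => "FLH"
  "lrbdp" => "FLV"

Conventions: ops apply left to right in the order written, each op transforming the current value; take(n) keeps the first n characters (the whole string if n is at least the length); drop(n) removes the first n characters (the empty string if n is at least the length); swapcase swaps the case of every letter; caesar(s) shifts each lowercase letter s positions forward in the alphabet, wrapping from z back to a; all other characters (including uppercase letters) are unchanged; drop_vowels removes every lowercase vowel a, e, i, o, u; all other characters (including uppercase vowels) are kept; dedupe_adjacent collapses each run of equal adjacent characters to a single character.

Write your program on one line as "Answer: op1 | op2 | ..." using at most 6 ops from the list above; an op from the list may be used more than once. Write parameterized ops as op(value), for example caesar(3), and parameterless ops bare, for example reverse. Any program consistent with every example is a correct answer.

caesar(20) | dedupe_adjacent | drop_vowels | swapcase | take(3)

Check, running the answer program on each example:
  "itjtwlbgl" -> "cndnqfvaf" -> "cndnqfvaf" -> "cndnqfvf" -> "CNDNQFVF" -> "CND"
  "zys" -> "tsm" -> "tsm" -> "tsm" -> "TSM" -> "TSM"
  "iiaicv" -> "ccucwp" -> "cucwp" -> "ccwp" -> "CCWP" -> "CCW"
  "loarnf" -> "fiulhz" -> "fiulhz" -> "flhz" -> "FLHZ" -> "FLH"
  "lrbdp" -> "flvxj" -> "flvxj" -> "flvxj" -> "FLVXJ" -> "FLV"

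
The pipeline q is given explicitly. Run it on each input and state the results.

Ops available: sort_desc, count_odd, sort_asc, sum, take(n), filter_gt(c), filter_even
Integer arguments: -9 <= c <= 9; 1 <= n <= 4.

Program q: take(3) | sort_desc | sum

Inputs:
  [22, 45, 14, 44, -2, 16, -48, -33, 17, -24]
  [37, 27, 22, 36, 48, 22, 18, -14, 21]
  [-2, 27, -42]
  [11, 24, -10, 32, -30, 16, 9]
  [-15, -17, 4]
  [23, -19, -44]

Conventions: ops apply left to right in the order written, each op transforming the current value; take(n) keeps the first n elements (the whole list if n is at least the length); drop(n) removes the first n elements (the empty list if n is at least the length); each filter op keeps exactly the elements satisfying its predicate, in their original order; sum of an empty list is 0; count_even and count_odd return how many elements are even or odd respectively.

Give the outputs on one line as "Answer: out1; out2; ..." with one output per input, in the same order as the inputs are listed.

81; 86; -17; 25; -28; -40

Execution, op by op:
  [22, 45, 14, 44, -2, 16, -48, -33, 17, -24] -> [22, 45, 14] -> [45, 22, 14] -> 81
  [37, 27, 22, 36, 48, 22, 18, -14, 21] -> [37, 27, 22] -> [37, 27, 22] -> 86
  [-2, 27, -42] -> [-2, 27, -42] -> [27, -2, -42] -> -17
  [11, 24, -10, 32, -30, 16, 9] -> [11, 24, -10] -> [24, 11, -10] -> 25
  [-15, -17, 4] -> [-15, -17, 4] -> [4, -15, -17] -> -28
  [23, -19, -44] -> [23, -19, -44] -> [23, -19, -44] -> -40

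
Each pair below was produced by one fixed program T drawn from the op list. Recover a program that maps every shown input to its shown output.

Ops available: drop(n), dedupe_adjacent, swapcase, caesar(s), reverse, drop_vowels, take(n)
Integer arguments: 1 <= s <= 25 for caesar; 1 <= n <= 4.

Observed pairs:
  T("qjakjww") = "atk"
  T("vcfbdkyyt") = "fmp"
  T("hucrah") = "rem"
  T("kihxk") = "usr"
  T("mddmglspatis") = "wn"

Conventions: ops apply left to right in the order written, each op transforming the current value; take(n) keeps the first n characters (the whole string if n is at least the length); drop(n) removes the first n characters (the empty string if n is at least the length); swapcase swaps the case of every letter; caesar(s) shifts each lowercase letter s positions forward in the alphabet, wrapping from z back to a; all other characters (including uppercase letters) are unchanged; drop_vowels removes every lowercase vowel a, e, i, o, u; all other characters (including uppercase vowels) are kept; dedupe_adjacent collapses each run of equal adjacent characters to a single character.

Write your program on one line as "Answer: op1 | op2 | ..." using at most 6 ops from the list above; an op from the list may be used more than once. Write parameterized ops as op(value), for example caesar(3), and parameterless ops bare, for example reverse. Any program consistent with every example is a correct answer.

caesar(25) | caesar(12) | take(3) | dedupe_adjacent | caesar(25)

Check, running the answer program on each example:
  "qjakjww" -> "pizjivv" -> "bulvuhh" -> "bul" -> "bul" -> "atk"
  "vcfbdkyyt" -> "ubeacjxxs" -> "gnqmovjje" -> "gnq" -> "gnq" -> "fmp"
  "hucrah" -> "gtbqzg" -> "sfncls" -> "sfn" -> "sfn" -> "rem"
  "kihxk" -> "jhgwj" -> "vtsiv" -> "vts" -> "vts" -> "usr"
  "mddmglspatis" -> "lcclfkrozshr" -> "xooxrwdaletd" -> "xoo" -> "xo" -> "wn"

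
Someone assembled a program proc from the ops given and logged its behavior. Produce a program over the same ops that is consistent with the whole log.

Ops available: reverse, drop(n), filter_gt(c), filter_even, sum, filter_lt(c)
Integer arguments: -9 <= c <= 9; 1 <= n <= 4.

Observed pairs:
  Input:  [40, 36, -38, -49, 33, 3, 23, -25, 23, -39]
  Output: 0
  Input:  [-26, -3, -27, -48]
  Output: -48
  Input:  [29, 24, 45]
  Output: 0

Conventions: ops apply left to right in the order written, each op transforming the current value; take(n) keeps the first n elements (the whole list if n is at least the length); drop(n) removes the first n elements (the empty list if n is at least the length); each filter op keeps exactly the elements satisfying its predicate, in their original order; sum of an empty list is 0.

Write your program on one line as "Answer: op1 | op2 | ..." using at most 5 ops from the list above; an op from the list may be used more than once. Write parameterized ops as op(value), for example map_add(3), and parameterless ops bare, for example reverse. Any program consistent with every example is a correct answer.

drop(3) | filter_lt(8) | filter_even | sum

Check, running the answer program on each example:
  [40, 36, -38, -49, 33, 3, 23, -25, 23, -39] -> [-49, 33, 3, 23, -25, 23, -39] -> [-49, 3, -25, -39] -> [] -> 0
  [-26, -3, -27, -48] -> [-48] -> [-48] -> [-48] -> -48
  [29, 24, 45] -> [] -> [] -> [] -> 0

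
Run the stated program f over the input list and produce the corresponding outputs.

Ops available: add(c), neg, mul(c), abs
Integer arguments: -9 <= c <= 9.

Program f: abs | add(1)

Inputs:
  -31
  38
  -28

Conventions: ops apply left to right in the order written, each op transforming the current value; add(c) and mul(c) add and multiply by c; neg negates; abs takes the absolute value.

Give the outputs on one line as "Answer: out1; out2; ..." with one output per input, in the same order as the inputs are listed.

32; 39; 29

Execution, op by op:
  -31 -> 31 -> 32
  38 -> 38 -> 39
  -28 -> 28 -> 29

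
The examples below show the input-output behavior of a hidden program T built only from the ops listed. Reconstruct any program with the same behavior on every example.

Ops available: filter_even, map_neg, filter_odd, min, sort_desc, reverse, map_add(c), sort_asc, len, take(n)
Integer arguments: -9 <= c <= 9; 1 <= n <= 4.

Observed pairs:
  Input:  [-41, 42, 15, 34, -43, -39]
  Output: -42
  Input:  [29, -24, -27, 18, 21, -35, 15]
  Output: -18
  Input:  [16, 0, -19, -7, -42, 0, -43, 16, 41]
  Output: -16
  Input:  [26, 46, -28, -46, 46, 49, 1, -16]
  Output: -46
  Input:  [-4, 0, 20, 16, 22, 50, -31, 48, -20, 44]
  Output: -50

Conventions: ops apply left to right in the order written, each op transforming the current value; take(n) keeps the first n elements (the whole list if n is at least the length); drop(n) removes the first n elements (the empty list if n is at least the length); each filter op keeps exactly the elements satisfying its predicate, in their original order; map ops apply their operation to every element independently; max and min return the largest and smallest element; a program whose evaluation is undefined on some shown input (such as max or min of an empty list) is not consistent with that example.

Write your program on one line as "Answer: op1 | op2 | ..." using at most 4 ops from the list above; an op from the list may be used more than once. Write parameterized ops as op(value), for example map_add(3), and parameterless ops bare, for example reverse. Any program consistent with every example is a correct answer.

reverse | filter_even | map_neg | min

Check, running the answer program on each example:
  [-41, 42, 15, 34, -43, -39] -> [-39, -43, 34, 15, 42, -41] -> [34, 42] -> [-34, -42] -> -42
  [29, -24, -27, 18, 21, -35, 15] -> [15, -35, 21, 18, -27, -24, 29] -> [18, -24] -> [-18, 24] -> -18
  [16, 0, -19, -7, -42, 0, -43, 16, 41] -> [41, 16, -43, 0, -42, -7, -19, 0, 16] -> [16, 0, -42, 0, 16] -> [-16, 0, 42, 0, -16] -> -16
  [26, 46, -28, -46, 46, 49, 1, -16] -> [-16, 1, 49, 46, -46, -28, 46, 26] -> [-16, 46, -46, -28, 46, 26] -> [16, -46, 46, 28, -46, -26] -> -46
  [-4, 0, 20, 16, 22, 50, -31, 48, -20, 44] -> [44, -20, 48, -31, 50, 22, 16, 20, 0, -4] -> [44, -20, 48, 50, 22, 16, 20, 0, -4] -> [-44, 20, -48, -50, -22, -16, -20, 0, 4] -> -50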